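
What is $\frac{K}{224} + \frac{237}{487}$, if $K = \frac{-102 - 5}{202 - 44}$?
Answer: $\frac{8335795}{17235904} \approx 0.48363$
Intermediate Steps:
$K = - \frac{107}{158} \approx -0.67722$
$\frac{K}{224} + \frac{237}{487} = - \frac{107}{158 \cdot 224} + \frac{237}{487} = \left(- \frac{107}{158}\right) \frac{1}{224} + 237 \cdot \frac{1}{487} = - \frac{107}{35392} + \frac{237}{487} = \frac{8335795}{17235904}$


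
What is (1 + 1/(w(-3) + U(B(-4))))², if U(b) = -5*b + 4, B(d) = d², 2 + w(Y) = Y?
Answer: 6400/6561 ≈ 0.97546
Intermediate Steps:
w(Y) = -2 + Y
U(b) = 4 - 5*b
(1 + 1/(w(-3) + U(B(-4))))² = (1 + 1/((-2 - 3) + (4 - 5*(-4)²)))² = (1 + 1/(-5 + (4 - 5*16)))² = (1 + 1/(-5 + (4 - 80)))² = (1 + 1/(-5 - 76))² = (1 + 1/(-81))² = (1 - 1/81)² = (80/81)² = 6400/6561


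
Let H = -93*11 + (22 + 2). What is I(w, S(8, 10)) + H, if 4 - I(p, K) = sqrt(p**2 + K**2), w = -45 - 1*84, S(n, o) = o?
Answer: -995 - sqrt(16741) ≈ -1124.4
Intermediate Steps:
w = -129 (w = -45 - 84 = -129)
I(p, K) = 4 - sqrt(K**2 + p**2) (I(p, K) = 4 - sqrt(p**2 + K**2) = 4 - sqrt(K**2 + p**2))
H = -999 (H = -1023 + 24 = -999)
I(w, S(8, 10)) + H = (4 - sqrt(10**2 + (-129)**2)) - 999 = (4 - sqrt(100 + 16641)) - 999 = (4 - sqrt(16741)) - 999 = -995 - sqrt(16741)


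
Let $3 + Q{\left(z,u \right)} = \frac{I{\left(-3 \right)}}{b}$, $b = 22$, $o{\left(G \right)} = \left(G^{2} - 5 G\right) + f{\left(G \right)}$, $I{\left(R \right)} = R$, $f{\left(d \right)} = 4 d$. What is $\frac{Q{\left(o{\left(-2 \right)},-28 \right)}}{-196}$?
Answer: $\frac{69}{4312} \approx 0.016002$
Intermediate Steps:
$o{\left(G \right)} = G^{2} - G$ ($o{\left(G \right)} = \left(G^{2} - 5 G\right) + 4 G = G^{2} - G$)
$Q{\left(z,u \right)} = - \frac{69}{22}$ ($Q{\left(z,u \right)} = -3 - \frac{3}{22} = - \frac{69}{22}$)
$\frac{Q{\left(o{\left(-2 \right)},-28 \right)}}{-196} = - \frac{69}{22 \left(-196\right)} = \left(- \frac{69}{22}\right) \left(- \frac{1}{196}\right) = \frac{69}{4312}$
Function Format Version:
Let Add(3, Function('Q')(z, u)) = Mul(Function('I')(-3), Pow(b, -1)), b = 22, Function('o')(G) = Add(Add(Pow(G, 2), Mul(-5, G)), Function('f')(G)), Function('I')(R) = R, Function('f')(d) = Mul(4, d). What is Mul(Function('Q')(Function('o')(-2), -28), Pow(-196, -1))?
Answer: Rational(69, 4312) ≈ 0.016002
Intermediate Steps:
Function('o')(G) = Add(Pow(G, 2), Mul(-1, G)) (Function('o')(G) = Add(Add(Pow(G, 2), Mul(-5, G)), Mul(4, G)) = Add(Pow(G, 2), Mul(-1, G)))
Function('Q')(z, u) = Rational(-69, 22) (Function('Q')(z, u) = Add(-3, Mul(-3, Pow(22, -1))) = Add(-3, Mul(-3, Rational(1, 22))) = Add(-3, Rational(-3, 22)) = Rational(-69, 22))
Mul(Function('Q')(Function('o')(-2), -28), Pow(-196, -1)) = Mul(Rational(-69, 22), Pow(-196, -1)) = Mul(Rational(-69, 22), Rational(-1, 196)) = Rational(69, 4312)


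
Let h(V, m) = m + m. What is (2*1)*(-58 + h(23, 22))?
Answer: -28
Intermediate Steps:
h(V, m) = 2*m
(2*1)*(-58 + h(23, 22)) = (2*1)*(-58 + 2*22) = 2*(-58 + 44) = 2*(-14) = -28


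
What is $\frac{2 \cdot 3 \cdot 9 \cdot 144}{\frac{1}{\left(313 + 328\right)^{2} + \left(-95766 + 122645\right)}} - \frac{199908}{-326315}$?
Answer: $\frac{1110783360814308}{326315} \approx 3.404 \cdot 10^{9}$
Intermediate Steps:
$\frac{2 \cdot 3 \cdot 9 \cdot 144}{\frac{1}{\left(313 + 328\right)^{2} + \left(-95766 + 122645\right)}} - \frac{199908}{-326315} = \frac{6 \cdot 9 \cdot 144}{\frac{1}{641^{2} + 26879}} - - \frac{199908}{326315} = \frac{54 \cdot 144}{\frac{1}{410881 + 26879}} + \frac{199908}{326315} = \frac{7776}{\frac{1}{437760}} + \frac{199908}{326315} = 7776 \frac{1}{\frac{1}{437760}} + \frac{199908}{326315} = 7776 \cdot 437760 + \frac{199908}{326315} = 3404021760 + \frac{199908}{326315} = \frac{1110783360814308}{326315}$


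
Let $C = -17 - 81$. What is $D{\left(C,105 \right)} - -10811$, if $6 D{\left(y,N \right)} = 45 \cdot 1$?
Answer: $\frac{21637}{2} \approx 10819.0$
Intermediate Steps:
$C = -98$ ($C = -17 - 81 = -98$)
$D{\left(y,N \right)} = \frac{15}{2}$ ($D{\left(y,N \right)} = \frac{45 \cdot 1}{6} = \frac{1}{6} \cdot 45 = \frac{15}{2}$)
$D{\left(C,105 \right)} - -10811 = \frac{15}{2} - -10811 = \frac{15}{2} + 10811 = \frac{21637}{2}$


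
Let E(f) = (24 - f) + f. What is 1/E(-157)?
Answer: 1/24 ≈ 0.041667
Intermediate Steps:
E(f) = 24
1/E(-157) = 1/24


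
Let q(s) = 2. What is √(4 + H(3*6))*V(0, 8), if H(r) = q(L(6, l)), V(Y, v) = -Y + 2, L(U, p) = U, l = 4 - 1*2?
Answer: 2*√6 ≈ 4.8990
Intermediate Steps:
l = 2 (l = 4 - 2 = 2)
V(Y, v) = 2 - Y
H(r) = 2
√(4 + H(3*6))*V(0, 8) = √(4 + 2)*(2 - 1*0) = √6*(2 + 0) = √6*2 = 2*√6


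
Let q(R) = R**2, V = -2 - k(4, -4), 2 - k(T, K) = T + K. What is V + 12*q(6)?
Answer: 428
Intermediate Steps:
k(T, K) = 2 - K - T (k(T, K) = 2 - (T + K) = 2 - (K + T) = 2 + (-K - T) = 2 - K - T)
V = -4 (V = -2 - (2 - 1*(-4) - 1*4) = -2 - (2 + 4 - 4) = -2 - 1*2 = -2 - 2 = -4)
V + 12*q(6) = -4 + 12*6**2 = -4 + 12*36 = -4 + 432 = 428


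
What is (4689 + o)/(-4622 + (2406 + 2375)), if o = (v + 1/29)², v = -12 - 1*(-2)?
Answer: 4026970/133719 ≈ 30.115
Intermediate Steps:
v = -10 (v = -12 + 2 = -10)
o = 83521/841 (o = (-10 + 1/29)² = (-289/29)² = 83521/841 ≈ 99.312)
(4689 + o)/(-4622 + (2406 + 2375)) = (4689 + 83521/841)/(-4622 + (2406 + 2375)) = 4026970/(841*(-4622 + 4781)) = (4026970/841)/159 = (4026970/841)*(1/159) = 4026970/133719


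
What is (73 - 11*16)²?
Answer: 10609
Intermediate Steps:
(73 - 11*16)² = (73 - 176)² = (-103)² = 10609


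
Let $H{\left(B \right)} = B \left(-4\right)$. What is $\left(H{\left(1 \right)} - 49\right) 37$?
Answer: $-1961$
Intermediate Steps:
$H{\left(B \right)} = - 4 B$
$\left(H{\left(1 \right)} - 49\right) 37 = \left(\left(-4\right) 1 - 49\right) 37 = \left(-4 - 49\right) 37 = \left(-53\right) 37 = -1961$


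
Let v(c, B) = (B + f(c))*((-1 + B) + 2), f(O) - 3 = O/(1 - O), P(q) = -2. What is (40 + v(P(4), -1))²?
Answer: 1600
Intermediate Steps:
f(O) = 3 + O/(1 - O)
v(c, B) = (1 + B)*(B + (-3 + 2*c)/(-1 + c)) (v(c, B) = (B + (-3 + 2*c)/(-1 + c))*((-1 + B) + 2) = (B + (-3 + 2*c)/(-1 + c))*(1 + B) = (1 + B)*(B + (-3 + 2*c)/(-1 + c)))
(40 + v(P(4), -1))² = (40 + (-3 + 2*(-2) - (-3 + 2*(-2)) - (1 - 1)*(-1 - 2))/(-1 - 2))² = (40 + (-3 - 4 - (-3 - 4) - 1*0*(-3))/(-3))² = (40 - (-3 - 4 - 1*(-7) + 0)/3)² = (40 - (-3 - 4 + 7 + 0)/3)² = (40 - ⅓*0)² = (40 + 0)² = 40² = 1600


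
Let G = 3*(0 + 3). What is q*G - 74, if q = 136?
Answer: 1150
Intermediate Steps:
G = 9 (G = 3*3 = 9)
q*G - 74 = 136*9 - 74 = 1224 - 74 = 1150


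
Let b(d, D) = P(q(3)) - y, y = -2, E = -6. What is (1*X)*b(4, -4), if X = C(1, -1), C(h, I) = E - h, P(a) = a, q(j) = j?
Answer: -35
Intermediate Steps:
C(h, I) = -6 - h
X = -7 (X = -6 - 1*1 = -6 - 1 = -7)
b(d, D) = 5 (b(d, D) = 3 - 1*(-2) = 3 + 2 = 5)
(1*X)*b(4, -4) = (1*(-7))*5 = -7*5 = -35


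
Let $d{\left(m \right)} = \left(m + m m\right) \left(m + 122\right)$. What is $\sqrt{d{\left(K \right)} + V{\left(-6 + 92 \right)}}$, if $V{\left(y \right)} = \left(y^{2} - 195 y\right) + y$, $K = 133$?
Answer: $11 \sqrt{37482} \approx 2129.6$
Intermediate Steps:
$V{\left(y \right)} = y^{2} - 194 y$
$d{\left(m \right)} = \left(122 + m\right) \left(m + m^{2}\right)$ ($d{\left(m \right)} = \left(m + m^{2}\right) \left(122 + m\right) = \left(122 + m\right) \left(m + m^{2}\right)$)
$\sqrt{d{\left(K \right)} + V{\left(-6 + 92 \right)}} = \sqrt{133 \left(122 + 133^{2} + 123 \cdot 133\right) + \left(-6 + 92\right) \left(-194 + \left(-6 + 92\right)\right)} = \sqrt{133 \left(122 + 17689 + 16359\right) + 86 \left(-194 + 86\right)} = \sqrt{133 \cdot 34170 + 86 \left(-108\right)} = \sqrt{4544610 - 9288} = \sqrt{4535322} = 11 \sqrt{37482}$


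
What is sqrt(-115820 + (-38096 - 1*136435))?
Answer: I*sqrt(290351) ≈ 538.84*I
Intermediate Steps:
sqrt(-115820 + (-38096 - 1*136435)) = sqrt(-115820 + (-38096 - 136435)) = sqrt(-115820 - 174531) = sqrt(-290351) = I*sqrt(290351)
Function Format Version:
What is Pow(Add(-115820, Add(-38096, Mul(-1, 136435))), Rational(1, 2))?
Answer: Mul(I, Pow(290351, Rational(1, 2))) ≈ Mul(538.84, I)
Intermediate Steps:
Pow(Add(-115820, Add(-38096, Mul(-1, 136435))), Rational(1, 2)) = Pow(Add(-115820, Add(-38096, -136435)), Rational(1, 2)) = Pow(Add(-115820, -174531), Rational(1, 2)) = Pow(-290351, Rational(1, 2)) = Mul(I, Pow(290351, Rational(1, 2)))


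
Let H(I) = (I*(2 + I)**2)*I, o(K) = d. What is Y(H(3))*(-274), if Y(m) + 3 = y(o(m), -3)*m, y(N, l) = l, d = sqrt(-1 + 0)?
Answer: 185772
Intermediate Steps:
d = I (d = sqrt(-1) = I ≈ 1.0*I)
o(K) = I
H(I) = I**2*(2 + I)**2
Y(m) = -3 - 3*m
Y(H(3))*(-274) = (-3 - 3*3**2*(2 + 3)**2)*(-274) = (-3 - 27*5**2)*(-274) = (-3 - 27*25)*(-274) = (-3 - 3*225)*(-274) = (-3 - 675)*(-274) = -678*(-274) = 185772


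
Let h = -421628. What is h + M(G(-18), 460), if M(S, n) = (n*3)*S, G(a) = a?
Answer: -446468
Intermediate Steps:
M(S, n) = 3*S*n (M(S, n) = (3*n)*S = 3*S*n)
h + M(G(-18), 460) = -421628 + 3*(-18)*460 = -421628 - 24840 = -446468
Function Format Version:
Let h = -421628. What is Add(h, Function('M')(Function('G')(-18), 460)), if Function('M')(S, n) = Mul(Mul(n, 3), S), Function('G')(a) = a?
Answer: -446468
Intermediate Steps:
Function('M')(S, n) = Mul(3, S, n) (Function('M')(S, n) = Mul(Mul(3, n), S) = Mul(3, S, n))
Add(h, Function('M')(Function('G')(-18), 460)) = Add(-421628, Mul(3, -18, 460)) = Add(-421628, -24840) = -446468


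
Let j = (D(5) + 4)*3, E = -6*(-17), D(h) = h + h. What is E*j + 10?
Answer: 4294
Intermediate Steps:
D(h) = 2*h
E = 102
j = 42 (j = (2*5 + 4)*3 = (10 + 4)*3 = 14*3 = 42)
E*j + 10 = 102*42 + 10 = 4284 + 10 = 4294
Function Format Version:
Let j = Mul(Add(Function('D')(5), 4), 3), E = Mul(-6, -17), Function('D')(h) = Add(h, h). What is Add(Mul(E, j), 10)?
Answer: 4294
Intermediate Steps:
Function('D')(h) = Mul(2, h)
E = 102
j = 42 (j = Mul(Add(Mul(2, 5), 4), 3) = Mul(Add(10, 4), 3) = Mul(14, 3) = 42)
Add(Mul(E, j), 10) = Add(Mul(102, 42), 10) = Add(4284, 10) = 4294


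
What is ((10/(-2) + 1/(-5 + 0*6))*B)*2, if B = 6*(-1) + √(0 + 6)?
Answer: 312/5 - 52*√6/5 ≈ 36.925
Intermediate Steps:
B = -6 + √6 ≈ -3.5505
((10/(-2) + 1/(-5 + 0*6))*B)*2 = ((10/(-2) + 1/(-5 + 0*6))*(-6 + √6))*2 = ((10*(-½) + 1/(-5 + 0))*(-6 + √6))*2 = ((-5 + 1/(-5))*(-6 + √6))*2 = ((-5 + 1*(-⅕))*(-6 + √6))*2 = ((-5 - ⅕)*(-6 + √6))*2 = -26*(-6 + √6)/5*2 = (156/5 - 26*√6/5)*2 = 312/5 - 52*√6/5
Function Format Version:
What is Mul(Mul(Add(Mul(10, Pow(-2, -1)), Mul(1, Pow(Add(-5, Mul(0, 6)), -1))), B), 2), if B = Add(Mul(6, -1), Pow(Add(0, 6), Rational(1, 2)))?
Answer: Add(Rational(312, 5), Mul(Rational(-52, 5), Pow(6, Rational(1, 2)))) ≈ 36.925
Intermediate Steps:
B = Add(-6, Pow(6, Rational(1, 2))) ≈ -3.5505
Mul(Mul(Add(Mul(10, Pow(-2, -1)), Mul(1, Pow(Add(-5, Mul(0, 6)), -1))), B), 2) = Mul(Mul(Add(Mul(10, Pow(-2, -1)), Mul(1, Pow(Add(-5, Mul(0, 6)), -1))), Add(-6, Pow(6, Rational(1, 2)))), 2) = Mul(Mul(Add(Mul(10, Rational(-1, 2)), Mul(1, Pow(Add(-5, 0), -1))), Add(-6, Pow(6, Rational(1, 2)))), 2) = Mul(Mul(Add(-5, Mul(1, Pow(-5, -1))), Add(-6, Pow(6, Rational(1, 2)))), 2) = Mul(Mul(Add(-5, Mul(1, Rational(-1, 5))), Add(-6, Pow(6, Rational(1, 2)))), 2) = Mul(Mul(Add(-5, Rational(-1, 5)), Add(-6, Pow(6, Rational(1, 2)))), 2) = Mul(Mul(Rational(-26, 5), Add(-6, Pow(6, Rational(1, 2)))), 2) = Mul(Add(Rational(156, 5), Mul(Rational(-26, 5), Pow(6, Rational(1, 2)))), 2) = Add(Rational(312, 5), Mul(Rational(-52, 5), Pow(6, Rational(1, 2))))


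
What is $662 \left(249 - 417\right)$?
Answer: $-111216$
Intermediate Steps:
$662 \left(249 - 417\right) = 662 \left(-168\right) = -111216$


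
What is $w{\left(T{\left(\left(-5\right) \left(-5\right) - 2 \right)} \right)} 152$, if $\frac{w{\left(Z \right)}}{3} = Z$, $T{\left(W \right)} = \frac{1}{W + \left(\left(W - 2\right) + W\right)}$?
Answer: $\frac{456}{67} \approx 6.806$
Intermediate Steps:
$T{\left(W \right)} = \frac{1}{-2 + 3 W}$ ($T{\left(W \right)} = \frac{1}{W + \left(\left(-2 + W\right) + W\right)} = \frac{1}{W + \left(-2 + 2 W\right)} = \frac{1}{-2 + 3 W}$)
$w{\left(Z \right)} = 3 Z$
$w{\left(T{\left(\left(-5\right) \left(-5\right) - 2 \right)} \right)} 152 = \frac{3}{-2 + 3 \left(\left(-5\right) \left(-5\right) - 2\right)} 152 = \frac{3}{-2 + 3 \left(25 - 2\right)} 152 = \frac{3}{-2 + 3 \cdot 23} \cdot 152 = \frac{3}{-2 + 69} \cdot 152 = \frac{3}{67} \cdot 152 = \frac{456}{67}$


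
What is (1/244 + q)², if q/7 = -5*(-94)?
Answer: 644425223121/59536 ≈ 1.0824e+7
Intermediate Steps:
q = 3290 (q = 7*(-5*(-94)) = 7*470 = 3290)
(1/244 + q)² = (1/244 + 3290)² = (802761/244)² = 644425223121/59536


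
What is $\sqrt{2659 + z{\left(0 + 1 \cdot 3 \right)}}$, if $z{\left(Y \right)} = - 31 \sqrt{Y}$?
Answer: $\sqrt{2659 - 31 \sqrt{3}} \approx 51.042$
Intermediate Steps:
$\sqrt{2659 + z{\left(0 + 1 \cdot 3 \right)}} = \sqrt{2659 - 31 \sqrt{0 + 1 \cdot 3}} = \sqrt{2659 - 31 \sqrt{0 + 3}} = \sqrt{2659 - 31 \sqrt{3}}$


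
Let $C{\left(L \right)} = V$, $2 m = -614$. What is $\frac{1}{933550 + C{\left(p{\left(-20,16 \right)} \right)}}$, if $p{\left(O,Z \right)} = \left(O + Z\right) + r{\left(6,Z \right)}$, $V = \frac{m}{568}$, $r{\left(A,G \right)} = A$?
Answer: $\frac{568}{530256093} \approx 1.0712 \cdot 10^{-6}$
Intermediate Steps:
$m = -307$ ($m = \frac{1}{2} \left(-614\right) = -307$)
$V = - \frac{307}{568} \approx -0.54049$
$p{\left(O,Z \right)} = 6 + O + Z$ ($p{\left(O,Z \right)} = \left(O + Z\right) + 6 = 6 + O + Z$)
$C{\left(L \right)} = - \frac{307}{568}$
$\frac{1}{933550 + C{\left(p{\left(-20,16 \right)} \right)}} = \frac{1}{933550 - \frac{307}{568}} = \frac{1}{\frac{530256093}{568}} = \frac{568}{530256093}$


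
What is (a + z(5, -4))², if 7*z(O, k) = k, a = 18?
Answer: 14884/49 ≈ 303.75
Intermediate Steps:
z(O, k) = k/7
(a + z(5, -4))² = (18 + (⅐)*(-4))² = (18 - 4/7)² = (122/7)² = 14884/49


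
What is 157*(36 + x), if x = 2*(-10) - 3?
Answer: 2041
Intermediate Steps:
x = -23 (x = -20 - 3 = -23)
157*(36 + x) = 157*(36 - 23) = 157*13 = 2041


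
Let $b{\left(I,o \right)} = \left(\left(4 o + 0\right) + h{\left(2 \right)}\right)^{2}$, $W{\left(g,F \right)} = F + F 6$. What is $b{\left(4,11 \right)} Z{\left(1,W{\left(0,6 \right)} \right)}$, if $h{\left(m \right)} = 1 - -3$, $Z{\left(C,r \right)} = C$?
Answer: $2304$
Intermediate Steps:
$W{\left(g,F \right)} = 7 F$ ($W{\left(g,F \right)} = F + 6 F = 7 F$)
$h{\left(m \right)} = 4$ ($h{\left(m \right)} = 1 + 3 = 4$)
$b{\left(I,o \right)} = \left(4 + 4 o\right)^{2}$ ($b{\left(I,o \right)} = \left(\left(4 o + 0\right) + 4\right)^{2} = \left(4 o + 4\right)^{2} = \left(4 + 4 o\right)^{2}$)
$b{\left(4,11 \right)} Z{\left(1,W{\left(0,6 \right)} \right)} = 16 \left(1 + 11\right)^{2} \cdot 1 = 16 \cdot 12^{2} \cdot 1 = 16 \cdot 144 \cdot 1 = 2304 \cdot 1 = 2304$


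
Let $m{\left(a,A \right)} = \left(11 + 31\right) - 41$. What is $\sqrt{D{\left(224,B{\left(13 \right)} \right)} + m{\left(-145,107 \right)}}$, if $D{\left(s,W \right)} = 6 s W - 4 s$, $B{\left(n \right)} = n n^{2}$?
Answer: $\sqrt{2951873} \approx 1718.1$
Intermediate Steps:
$m{\left(a,A \right)} = 1$ ($m{\left(a,A \right)} = 42 - 41 = 1$)
$B{\left(n \right)} = n^{3}$
$D{\left(s,W \right)} = - 4 s + 6 W s$ ($D{\left(s,W \right)} = 6 W s - 4 s = - 4 s + 6 W s$)
$\sqrt{D{\left(224,B{\left(13 \right)} \right)} + m{\left(-145,107 \right)}} = \sqrt{2 \cdot 224 \left(-2 + 3 \cdot 13^{3}\right) + 1} = \sqrt{2 \cdot 224 \left(-2 + 3 \cdot 2197\right) + 1} = \sqrt{2 \cdot 224 \left(-2 + 6591\right) + 1} = \sqrt{2 \cdot 224 \cdot 6589 + 1} = \sqrt{2951872 + 1} = \sqrt{2951873}$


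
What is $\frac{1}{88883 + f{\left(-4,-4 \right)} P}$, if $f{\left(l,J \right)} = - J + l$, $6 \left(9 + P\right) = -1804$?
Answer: $\frac{1}{88883} \approx 1.1251 \cdot 10^{-5}$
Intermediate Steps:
$P = - \frac{929}{3}$ ($P = -9 + \frac{1}{6} \left(-1804\right) = -9 - \frac{902}{3} = - \frac{929}{3} \approx -309.67$)
$f{\left(l,J \right)} = l - J$
$\frac{1}{88883 + f{\left(-4,-4 \right)} P} = \frac{1}{88883 + \left(-4 - -4\right) \left(- \frac{929}{3}\right)} = \frac{1}{88883 + \left(-4 + 4\right) \left(- \frac{929}{3}\right)} = \frac{1}{88883 + 0 \left(- \frac{929}{3}\right)} = \frac{1}{88883 + 0} = \frac{1}{88883}$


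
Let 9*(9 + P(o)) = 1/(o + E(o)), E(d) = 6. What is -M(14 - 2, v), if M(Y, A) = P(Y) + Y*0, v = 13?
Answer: 1457/162 ≈ 8.9938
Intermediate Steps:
P(o) = -9 + 1/(9*(6 + o)) (P(o) = -9 + 1/(9*(o + 6)) = -9 + 1/(9*(6 + o)))
M(Y, A) = (-485 - 81*Y)/(9*(6 + Y)) (M(Y, A) = (-485 - 81*Y)/(9*(6 + Y)) + Y*0 = (-485 - 81*Y)/(9*(6 + Y)) + 0 = (-485 - 81*Y)/(9*(6 + Y)))
-M(14 - 2, v) = -(-485 - 81*(14 - 2))/(9*(6 + (14 - 2))) = -(-485 - 81*12)/(9*(6 + 12)) = -(-485 - 972)/(9*18) = -(-1457)/(9*18) = -1*(-1457/162) = 1457/162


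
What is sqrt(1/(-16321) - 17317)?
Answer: I*sqrt(4612816601318)/16321 ≈ 131.59*I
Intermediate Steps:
sqrt(1/(-16321) - 17317) = sqrt(-1/16321 - 17317) = sqrt(-282630758/16321) = I*sqrt(4612816601318)/16321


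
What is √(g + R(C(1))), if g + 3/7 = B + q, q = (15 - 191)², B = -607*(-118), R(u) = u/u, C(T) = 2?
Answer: 3*√558614/7 ≈ 320.32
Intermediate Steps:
R(u) = 1
B = 71626
q = 30976 (q = (-176)² = 30976)
g = 718211/7 (g = -3/7 + (71626 + 30976) = -3/7 + 102602 = 718211/7 ≈ 1.0260e+5)
√(g + R(C(1))) = √(718211/7 + 1) = √(718218/7) = 3*√558614/7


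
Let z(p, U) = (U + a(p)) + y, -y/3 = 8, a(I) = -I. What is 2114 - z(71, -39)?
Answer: 2248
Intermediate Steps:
y = -24 (y = -3*8 = -24)
z(p, U) = -24 + U - p (z(p, U) = (U - p) - 24 = -24 + U - p)
2114 - z(71, -39) = 2114 - (-24 - 39 - 1*71) = 2114 - (-24 - 39 - 71) = 2114 - 1*(-134) = 2114 + 134 = 2248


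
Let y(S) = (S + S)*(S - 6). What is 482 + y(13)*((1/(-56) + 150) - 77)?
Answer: 55059/4 ≈ 13765.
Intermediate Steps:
y(S) = 2*S*(-6 + S) (y(S) = (2*S)*(-6 + S) = 2*S*(-6 + S))
482 + y(13)*((1/(-56) + 150) - 77) = 482 + (2*13*(-6 + 13))*((1/(-56) + 150) - 77) = 482 + (2*13*7)*((-1/56 + 150) - 77) = 482 + 182*(8399/56 - 77) = 482 + 182*(4087/56) = 482 + 53131/4 = 55059/4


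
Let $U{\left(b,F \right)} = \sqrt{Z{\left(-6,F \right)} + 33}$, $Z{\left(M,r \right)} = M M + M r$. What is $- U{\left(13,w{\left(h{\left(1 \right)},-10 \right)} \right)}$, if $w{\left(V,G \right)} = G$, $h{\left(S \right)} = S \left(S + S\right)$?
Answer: $- \sqrt{129} \approx -11.358$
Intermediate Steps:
$h{\left(S \right)} = 2 S^{2}$ ($h{\left(S \right)} = S 2 S = 2 S^{2}$)
$Z{\left(M,r \right)} = M^{2} + M r$
$U{\left(b,F \right)} = \sqrt{69 - 6 F}$ ($U{\left(b,F \right)} = \sqrt{- 6 \left(-6 + F\right) + 33} = \sqrt{\left(36 - 6 F\right) + 33} = \sqrt{69 - 6 F}$)
$- U{\left(13,w{\left(h{\left(1 \right)},-10 \right)} \right)} = - \sqrt{69 - -60} = - \sqrt{69 + 60} = - \sqrt{129}$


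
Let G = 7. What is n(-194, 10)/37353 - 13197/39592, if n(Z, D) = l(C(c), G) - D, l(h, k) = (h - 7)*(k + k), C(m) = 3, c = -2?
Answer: -165186871/492959992 ≈ -0.33509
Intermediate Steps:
l(h, k) = 2*k*(-7 + h) (l(h, k) = (-7 + h)*(2*k) = 2*k*(-7 + h))
n(Z, D) = -56 - D (n(Z, D) = 2*7*(-7 + 3) - D = 2*7*(-4) - D = -56 - D)
n(-194, 10)/37353 - 13197/39592 = (-56 - 1*10)/37353 - 13197/39592 = (-56 - 10)*(1/37353) - 13197*1/39592 = -66*1/37353 - 13197/39592 = -22/12451 - 13197/39592 = -165186871/492959992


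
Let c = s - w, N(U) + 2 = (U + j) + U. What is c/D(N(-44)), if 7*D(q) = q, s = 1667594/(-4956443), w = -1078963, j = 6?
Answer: -1782605647005/19825772 ≈ -89914.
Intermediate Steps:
N(U) = 4 + 2*U (N(U) = -2 + ((U + 6) + U) = -2 + ((6 + U) + U) = -2 + (6 + 2*U) = 4 + 2*U)
s = -1667594/4956443 (s = 1667594*(-1/4956443) = -1667594/4956443 ≈ -0.33645)
D(q) = q/7
c = 5347816941015/4956443 (c = -1667594/4956443 - 1*(-1078963) = -1667594/4956443 + 1078963 = 5347816941015/4956443 ≈ 1.0790e+6)
c/D(N(-44)) = 5347816941015/(4956443*(((4 + 2*(-44))/7))) = 5347816941015/(4956443*(((4 - 88)/7))) = 5347816941015/(4956443*(((1/7)*(-84)))) = (5347816941015/4956443)/(-12) = (5347816941015/4956443)*(-1/12) = -1782605647005/19825772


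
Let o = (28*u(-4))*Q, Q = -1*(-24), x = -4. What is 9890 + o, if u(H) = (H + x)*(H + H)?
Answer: 52898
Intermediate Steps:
u(H) = 2*H*(-4 + H) (u(H) = (H - 4)*(H + H) = (-4 + H)*(2*H) = 2*H*(-4 + H))
Q = 24
o = 43008 (o = (28*(2*(-4)*(-4 - 4)))*24 = (28*(2*(-4)*(-8)))*24 = (28*64)*24 = 1792*24 = 43008)
9890 + o = 9890 + 43008 = 52898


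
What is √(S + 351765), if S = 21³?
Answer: 3*√40114 ≈ 600.85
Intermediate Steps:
S = 9261
√(S + 351765) = √(9261 + 351765) = √361026 = 3*√40114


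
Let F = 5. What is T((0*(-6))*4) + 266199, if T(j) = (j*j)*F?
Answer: 266199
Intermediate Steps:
T(j) = 5*j**2 (T(j) = (j*j)*5 = j**2*5 = 5*j**2)
T((0*(-6))*4) + 266199 = 5*((0*(-6))*4)**2 + 266199 = 5*(0*4)**2 + 266199 = 5*0**2 + 266199 = 5*0 + 266199 = 0 + 266199 = 266199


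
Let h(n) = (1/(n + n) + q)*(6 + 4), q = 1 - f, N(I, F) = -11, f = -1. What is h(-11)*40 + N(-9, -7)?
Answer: 8479/11 ≈ 770.82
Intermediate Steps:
q = 2 (q = 1 - 1*(-1) = 1 + 1 = 2)
h(n) = 20 + 5/n (h(n) = (1/(n + n) + 2)*(6 + 4) = (1/(2*n) + 2)*10 = (2 + 1/(2*n))*10 = 20 + 5/n)
h(-11)*40 + N(-9, -7) = (20 + 5/(-11))*40 - 11 = (20 + 5*(-1/11))*40 - 11 = (20 - 5/11)*40 - 11 = (215/11)*40 - 11 = 8600/11 - 11 = 8479/11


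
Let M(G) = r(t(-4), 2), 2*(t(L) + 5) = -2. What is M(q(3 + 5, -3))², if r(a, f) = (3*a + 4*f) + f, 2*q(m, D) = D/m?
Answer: 64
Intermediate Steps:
t(L) = -6 (t(L) = -5 + (½)*(-2) = -5 - 1 = -6)
q(m, D) = D/(2*m) (q(m, D) = (D/m)/2 = D/(2*m))
r(a, f) = 3*a + 5*f
M(G) = -8 (M(G) = 3*(-6) + 5*2 = -18 + 10 = -8)
M(q(3 + 5, -3))² = (-8)² = 64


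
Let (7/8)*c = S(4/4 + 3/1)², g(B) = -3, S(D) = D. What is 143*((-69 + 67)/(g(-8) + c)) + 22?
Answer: 352/107 ≈ 3.2897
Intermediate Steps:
c = 128/7 (c = 8*(4/4 + 3/1)²/7 = 8*(4*(¼) + 3*1)²/7 = 8*(1 + 3)²/7 = (8/7)*4² = (8/7)*16 = 128/7 ≈ 18.286)
143*((-69 + 67)/(g(-8) + c)) + 22 = 143*((-69 + 67)/(-3 + 128/7)) + 22 = 143*(-2/107/7) + 22 = 143*(-2*7/107) + 22 = 143*(-14/107) + 22 = -2002/107 + 22 = 352/107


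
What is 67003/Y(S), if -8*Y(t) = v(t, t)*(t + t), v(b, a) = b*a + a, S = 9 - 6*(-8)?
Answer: -134006/94221 ≈ -1.4223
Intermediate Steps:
S = 57 (S = 9 + 48 = 57)
v(b, a) = a + a*b (v(b, a) = a*b + a = a + a*b)
Y(t) = -t²*(1 + t)/4 (Y(t) = -t*(1 + t)*(t + t)/8 = -t*(1 + t)*2*t/8 = -t²*(1 + t)/4)
67003/Y(S) = 67003/(((¼)*57²*(-1 - 1*57))) = 67003/(((¼)*3249*(-1 - 57))) = 67003/(((¼)*3249*(-58))) = 67003/(-94221/2) = 67003*(-2/94221) = -134006/94221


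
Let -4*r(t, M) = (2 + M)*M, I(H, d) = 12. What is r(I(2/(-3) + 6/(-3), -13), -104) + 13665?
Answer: 11013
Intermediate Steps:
r(t, M) = -M*(2 + M)/4 (r(t, M) = -(2 + M)*M/4 = -M*(2 + M)/4)
r(I(2/(-3) + 6/(-3), -13), -104) + 13665 = -¼*(-104)*(2 - 104) + 13665 = -¼*(-104)*(-102) + 13665 = -2652 + 13665 = 11013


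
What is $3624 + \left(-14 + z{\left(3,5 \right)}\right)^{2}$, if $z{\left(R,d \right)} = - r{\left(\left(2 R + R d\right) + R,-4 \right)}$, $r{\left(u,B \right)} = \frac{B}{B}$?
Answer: $3849$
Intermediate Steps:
$r{\left(u,B \right)} = 1$
$z{\left(R,d \right)} = -1$ ($z{\left(R,d \right)} = \left(-1\right) 1 = -1$)
$3624 + \left(-14 + z{\left(3,5 \right)}\right)^{2} = 3624 + \left(-14 - 1\right)^{2} = 3624 + \left(-15\right)^{2} = 3624 + 225 = 3849$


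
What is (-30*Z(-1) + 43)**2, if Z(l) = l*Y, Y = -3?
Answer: 2209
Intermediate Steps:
Z(l) = -3*l (Z(l) = l*(-3) = -3*l)
(-30*Z(-1) + 43)**2 = (-(-90)*(-1) + 43)**2 = (-30*3 + 43)**2 = (-90 + 43)**2 = (-47)**2 = 2209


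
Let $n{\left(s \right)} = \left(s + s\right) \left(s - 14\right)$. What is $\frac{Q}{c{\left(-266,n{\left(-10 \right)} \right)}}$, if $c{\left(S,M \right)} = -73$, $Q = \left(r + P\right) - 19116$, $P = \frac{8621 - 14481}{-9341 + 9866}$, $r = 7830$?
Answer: $\frac{1186202}{7665} \approx 154.76$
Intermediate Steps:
$n{\left(s \right)} = 2 s \left(-14 + s\right)$
$P = - \frac{1172}{105}$ ($P = - \frac{5860}{525} = \left(-5860\right) \frac{1}{525} = - \frac{1172}{105} \approx -11.162$)
$Q = - \frac{1186202}{105}$ ($Q = \left(7830 - \frac{1172}{105}\right) - 19116 = \frac{820978}{105} - 19116 = - \frac{1186202}{105} \approx -11297.0$)
$\frac{Q}{c{\left(-266,n{\left(-10 \right)} \right)}} = - \frac{1186202}{105 \left(-73\right)} = \left(- \frac{1186202}{105}\right) \left(- \frac{1}{73}\right) = \frac{1186202}{7665}$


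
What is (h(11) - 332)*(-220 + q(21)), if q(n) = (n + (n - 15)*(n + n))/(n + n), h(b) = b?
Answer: 137067/2 ≈ 68534.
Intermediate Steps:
q(n) = (n + 2*n*(-15 + n))/(2*n) (q(n) = (n + (-15 + n)*(2*n))/((2*n)) = (n + 2*n*(-15 + n))*(1/(2*n)) = (n + 2*n*(-15 + n))/(2*n))
(h(11) - 332)*(-220 + q(21)) = (11 - 332)*(-220 + (-29/2 + 21)) = -321*(-220 + 13/2) = -321*(-427/2) = 137067/2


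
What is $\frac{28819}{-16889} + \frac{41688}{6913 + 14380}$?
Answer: $\frac{90425665}{359617477} \approx 0.25145$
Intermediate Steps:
$\frac{28819}{-16889} + \frac{41688}{6913 + 14380} = 28819 \left(- \frac{1}{16889}\right) + \frac{41688}{21293} = - \frac{28819}{16889} + 41688 \cdot \frac{1}{21293} = - \frac{28819}{16889} + \frac{41688}{21293} = \frac{90425665}{359617477}$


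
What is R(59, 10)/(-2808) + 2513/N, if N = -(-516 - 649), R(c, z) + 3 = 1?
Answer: 3529417/1635660 ≈ 2.1578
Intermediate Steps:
R(c, z) = -2 (R(c, z) = -3 + 1 = -2)
N = 1165 (N = -1*(-1165) = 1165)
R(59, 10)/(-2808) + 2513/N = -2/(-2808) + 2513/1165 = -2*(-1/2808) + 2513*(1/1165) = 1/1404 + 2513/1165 = 3529417/1635660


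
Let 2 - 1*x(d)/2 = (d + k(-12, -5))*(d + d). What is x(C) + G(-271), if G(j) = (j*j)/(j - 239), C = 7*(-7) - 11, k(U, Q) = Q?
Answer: -8027401/510 ≈ -15740.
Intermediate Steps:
C = -60 (C = -49 - 11 = -60)
x(d) = 4 - 4*d*(-5 + d) (x(d) = 4 - 2*(d - 5)*(d + d) = 4 - 2*(-5 + d)*2*d = 4 - 4*d*(-5 + d))
G(j) = j²/(-239 + j)
x(C) + G(-271) = (4 - 4*(-60)² + 20*(-60)) + (-271)²/(-239 - 271) = (4 - 4*3600 - 1200) + 73441/(-510) = (4 - 14400 - 1200) + 73441*(-1/510) = -15596 - 73441/510 = -8027401/510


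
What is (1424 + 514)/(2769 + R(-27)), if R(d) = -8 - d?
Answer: 57/82 ≈ 0.69512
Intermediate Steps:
(1424 + 514)/(2769 + R(-27)) = (1424 + 514)/(2769 + (-8 - 1*(-27))) = 1938/(2769 + (-8 + 27)) = 1938/(2769 + 19) = 1938/2788 = 1938*(1/2788) = 57/82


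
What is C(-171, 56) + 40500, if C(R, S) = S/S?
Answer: 40501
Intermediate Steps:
C(R, S) = 1
C(-171, 56) + 40500 = 1 + 40500 = 40501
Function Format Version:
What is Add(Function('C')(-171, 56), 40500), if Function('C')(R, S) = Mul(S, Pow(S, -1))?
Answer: 40501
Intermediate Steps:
Function('C')(R, S) = 1
Add(Function('C')(-171, 56), 40500) = Add(1, 40500) = 40501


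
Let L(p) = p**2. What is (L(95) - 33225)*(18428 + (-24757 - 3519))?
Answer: 238321600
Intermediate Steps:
(L(95) - 33225)*(18428 + (-24757 - 3519)) = (95**2 - 33225)*(18428 + (-24757 - 3519)) = (9025 - 33225)*(18428 - 28276) = -24200*(-9848) = 238321600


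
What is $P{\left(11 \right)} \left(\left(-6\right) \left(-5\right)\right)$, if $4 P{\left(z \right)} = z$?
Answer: $\frac{165}{2} \approx 82.5$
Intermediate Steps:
$P{\left(z \right)} = \frac{z}{4}$
$P{\left(11 \right)} \left(\left(-6\right) \left(-5\right)\right) = \frac{1}{4} \cdot 11 \left(\left(-6\right) \left(-5\right)\right) = \frac{11}{4} \cdot 30 = \frac{165}{2}$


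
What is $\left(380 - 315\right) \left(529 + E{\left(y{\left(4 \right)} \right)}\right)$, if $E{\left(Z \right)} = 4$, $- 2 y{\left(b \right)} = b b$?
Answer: $34645$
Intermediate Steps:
$y{\left(b \right)} = - \frac{b^{2}}{2}$ ($y{\left(b \right)} = - \frac{b b}{2} = - \frac{b^{2}}{2}$)
$\left(380 - 315\right) \left(529 + E{\left(y{\left(4 \right)} \right)}\right) = \left(380 - 315\right) \left(529 + 4\right) = 65 \cdot 533 = 34645$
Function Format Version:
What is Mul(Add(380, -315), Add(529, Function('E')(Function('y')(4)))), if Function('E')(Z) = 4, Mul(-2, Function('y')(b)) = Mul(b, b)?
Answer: 34645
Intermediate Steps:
Function('y')(b) = Mul(Rational(-1, 2), Pow(b, 2)) (Function('y')(b) = Mul(Rational(-1, 2), Mul(b, b)) = Mul(Rational(-1, 2), Pow(b, 2)))
Mul(Add(380, -315), Add(529, Function('E')(Function('y')(4)))) = Mul(Add(380, -315), Add(529, 4)) = Mul(65, 533) = 34645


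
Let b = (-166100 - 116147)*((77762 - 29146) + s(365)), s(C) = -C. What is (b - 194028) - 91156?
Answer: -13618985181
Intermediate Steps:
b = -13618699997 (b = (-166100 - 116147)*((77762 - 29146) - 1*365) = -282247*(48616 - 365) = -282247*48251 = -13618699997)
(b - 194028) - 91156 = (-13618699997 - 194028) - 91156 = -13618894025 - 91156 = -13618985181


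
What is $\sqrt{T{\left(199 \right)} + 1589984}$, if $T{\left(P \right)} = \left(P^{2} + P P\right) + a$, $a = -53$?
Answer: $\sqrt{1669133} \approx 1291.9$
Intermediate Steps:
$T{\left(P \right)} = -53 + 2 P^{2}$ ($T{\left(P \right)} = \left(P^{2} + P P\right) - 53 = \left(P^{2} + P^{2}\right) - 53 = 2 P^{2} - 53 = -53 + 2 P^{2}$)
$\sqrt{T{\left(199 \right)} + 1589984} = \sqrt{\left(-53 + 2 \cdot 199^{2}\right) + 1589984} = \sqrt{\left(-53 + 2 \cdot 39601\right) + 1589984} = \sqrt{\left(-53 + 79202\right) + 1589984} = \sqrt{79149 + 1589984} = \sqrt{1669133}$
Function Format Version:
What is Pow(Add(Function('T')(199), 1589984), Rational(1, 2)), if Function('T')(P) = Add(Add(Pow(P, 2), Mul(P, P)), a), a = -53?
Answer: Pow(1669133, Rational(1, 2)) ≈ 1291.9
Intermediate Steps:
Function('T')(P) = Add(-53, Mul(2, Pow(P, 2))) (Function('T')(P) = Add(Add(Pow(P, 2), Mul(P, P)), -53) = Add(Add(Pow(P, 2), Pow(P, 2)), -53) = Add(Mul(2, Pow(P, 2)), -53) = Add(-53, Mul(2, Pow(P, 2))))
Pow(Add(Function('T')(199), 1589984), Rational(1, 2)) = Pow(Add(Add(-53, Mul(2, Pow(199, 2))), 1589984), Rational(1, 2)) = Pow(Add(Add(-53, Mul(2, 39601)), 1589984), Rational(1, 2)) = Pow(Add(Add(-53, 79202), 1589984), Rational(1, 2)) = Pow(Add(79149, 1589984), Rational(1, 2)) = Pow(1669133, Rational(1, 2))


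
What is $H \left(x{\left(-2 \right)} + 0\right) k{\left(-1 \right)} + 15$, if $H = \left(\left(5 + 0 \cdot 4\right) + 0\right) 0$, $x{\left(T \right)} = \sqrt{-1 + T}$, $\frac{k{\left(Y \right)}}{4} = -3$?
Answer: $15$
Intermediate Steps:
$k{\left(Y \right)} = -12$ ($k{\left(Y \right)} = 4 \left(-3\right) = -12$)
$H = 0$ ($H = \left(\left(5 + 0\right) + 0\right) 0 = \left(5 + 0\right) 0 = 5 \cdot 0 = 0$)
$H \left(x{\left(-2 \right)} + 0\right) k{\left(-1 \right)} + 15 = 0 \left(\sqrt{-1 - 2} + 0\right) \left(-12\right) + 15 = 0 \left(\sqrt{-3} + 0\right) \left(-12\right) + 15 = 0 \left(i \sqrt{3} + 0\right) \left(-12\right) + 15 = 0 i \sqrt{3} \left(-12\right) + 15 = 0 \left(- 12 i \sqrt{3}\right) + 15 = 0 + 15 = 15$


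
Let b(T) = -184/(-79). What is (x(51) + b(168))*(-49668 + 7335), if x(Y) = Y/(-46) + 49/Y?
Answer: -5704385861/61778 ≈ -92337.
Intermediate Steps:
b(T) = 184/79 (b(T) = -184*(-1/79) = 184/79)
x(Y) = 49/Y - Y/46 (x(Y) = Y*(-1/46) + 49/Y = -Y/46 + 49/Y = 49/Y - Y/46)
(x(51) + b(168))*(-49668 + 7335) = ((49/51 - 1/46*51) + 184/79)*(-49668 + 7335) = ((49*(1/51) - 51/46) + 184/79)*(-42333) = ((49/51 - 51/46) + 184/79)*(-42333) = (-347/2346 + 184/79)*(-42333) = (404251/185334)*(-42333) = -5704385861/61778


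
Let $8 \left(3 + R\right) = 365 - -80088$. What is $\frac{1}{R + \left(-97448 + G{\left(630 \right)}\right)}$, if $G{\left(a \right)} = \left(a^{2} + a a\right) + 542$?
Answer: $\frac{8}{5655581} \approx 1.4145 \cdot 10^{-6}$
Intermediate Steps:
$G{\left(a \right)} = 542 + 2 a^{2}$ ($G{\left(a \right)} = \left(a^{2} + a^{2}\right) + 542 = 2 a^{2} + 542 = 542 + 2 a^{2}$)
$R = \frac{80429}{8}$ ($R = -3 + \frac{365 - -80088}{8} = -3 + \frac{365 + 80088}{8} = -3 + \frac{1}{8} \cdot 80453 = -3 + \frac{80453}{8} = \frac{80429}{8} \approx 10054.0$)
$\frac{1}{R + \left(-97448 + G{\left(630 \right)}\right)} = \frac{1}{\frac{80429}{8} + \left(-97448 + \left(542 + 2 \cdot 630^{2}\right)\right)} = \frac{1}{\frac{80429}{8} + \left(-97448 + \left(542 + 2 \cdot 396900\right)\right)} = \frac{1}{\frac{80429}{8} + \left(-97448 + \left(542 + 793800\right)\right)} = \frac{1}{\frac{80429}{8} + \left(-97448 + 794342\right)} = \frac{1}{\frac{80429}{8} + 696894} = \frac{1}{\frac{5655581}{8}} = \frac{8}{5655581}$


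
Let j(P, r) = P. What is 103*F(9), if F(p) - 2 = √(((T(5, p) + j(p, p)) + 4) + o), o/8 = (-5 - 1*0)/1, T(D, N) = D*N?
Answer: 206 + 309*√2 ≈ 642.99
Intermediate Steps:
o = -40 (o = 8*((-5 - 1*0)/1) = 8*((-5 + 0)*1) = 8*(-5*1) = 8*(-5) = -40)
F(p) = 2 + √(-36 + 6*p) (F(p) = 2 + √(((5*p + p) + 4) - 40) = 2 + √((6*p + 4) - 40) = 2 + √((4 + 6*p) - 40) = 2 + √(-36 + 6*p))
103*F(9) = 103*(2 + √(-36 + 6*9)) = 103*(2 + √(-36 + 54)) = 103*(2 + √18) = 103*(2 + 3*√2) = 206 + 309*√2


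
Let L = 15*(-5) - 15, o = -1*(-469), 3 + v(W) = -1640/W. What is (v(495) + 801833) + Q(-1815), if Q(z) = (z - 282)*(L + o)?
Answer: 699305/99 ≈ 7063.7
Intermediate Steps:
v(W) = -3 - 1640/W
o = 469
L = -90 (L = -75 - 15 = -90)
Q(z) = -106878 + 379*z (Q(z) = (z - 282)*(-90 + 469) = (-282 + z)*379 = -106878 + 379*z)
(v(495) + 801833) + Q(-1815) = ((-3 - 1640/495) + 801833) + (-106878 + 379*(-1815)) = ((-3 - 1640*1/495) + 801833) + (-106878 - 687885) = ((-3 - 328/99) + 801833) - 794763 = (-625/99 + 801833) - 794763 = 79380842/99 - 794763 = 699305/99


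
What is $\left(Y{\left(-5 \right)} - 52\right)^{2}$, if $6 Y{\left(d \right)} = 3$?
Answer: $\frac{10609}{4} \approx 2652.3$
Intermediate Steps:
$Y{\left(d \right)} = \frac{1}{2}$ ($Y{\left(d \right)} = \frac{1}{6} \cdot 3 = \frac{1}{2}$)
$\left(Y{\left(-5 \right)} - 52\right)^{2} = \left(\frac{1}{2} - 52\right)^{2} = \left(- \frac{103}{2}\right)^{2} = \frac{10609}{4}$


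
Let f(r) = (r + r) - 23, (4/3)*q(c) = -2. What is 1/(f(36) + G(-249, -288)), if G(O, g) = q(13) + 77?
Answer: 2/249 ≈ 0.0080321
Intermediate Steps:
q(c) = -3/2 (q(c) = (3/4)*(-2) = -3/2)
f(r) = -23 + 2*r (f(r) = 2*r - 23 = -23 + 2*r)
G(O, g) = 151/2 (G(O, g) = -3/2 + 77 = 151/2)
1/(f(36) + G(-249, -288)) = 1/((-23 + 2*36) + 151/2) = 1/((-23 + 72) + 151/2) = 1/(49 + 151/2) = 1/(249/2) = 2/249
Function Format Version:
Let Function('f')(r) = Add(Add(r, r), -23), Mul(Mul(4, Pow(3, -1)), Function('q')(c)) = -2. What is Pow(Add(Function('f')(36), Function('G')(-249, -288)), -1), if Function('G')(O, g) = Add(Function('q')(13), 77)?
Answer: Rational(2, 249) ≈ 0.0080321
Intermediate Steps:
Function('q')(c) = Rational(-3, 2) (Function('q')(c) = Mul(Rational(3, 4), -2) = Rational(-3, 2))
Function('f')(r) = Add(-23, Mul(2, r)) (Function('f')(r) = Add(Mul(2, r), -23) = Add(-23, Mul(2, r)))
Function('G')(O, g) = Rational(151, 2) (Function('G')(O, g) = Add(Rational(-3, 2), 77) = Rational(151, 2))
Pow(Add(Function('f')(36), Function('G')(-249, -288)), -1) = Pow(Add(Add(-23, Mul(2, 36)), Rational(151, 2)), -1) = Pow(Add(Add(-23, 72), Rational(151, 2)), -1) = Pow(Add(49, Rational(151, 2)), -1) = Pow(Rational(249, 2), -1) = Rational(2, 249)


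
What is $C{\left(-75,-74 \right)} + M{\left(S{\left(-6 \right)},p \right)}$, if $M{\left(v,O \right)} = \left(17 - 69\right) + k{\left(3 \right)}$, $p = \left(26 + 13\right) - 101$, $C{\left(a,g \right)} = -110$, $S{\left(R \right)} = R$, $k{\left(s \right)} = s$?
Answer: $-159$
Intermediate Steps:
$p = -62$ ($p = 39 - 101 = -62$)
$M{\left(v,O \right)} = -49$ ($M{\left(v,O \right)} = \left(17 - 69\right) + 3 = -52 + 3 = -49$)
$C{\left(-75,-74 \right)} + M{\left(S{\left(-6 \right)},p \right)} = -110 - 49 = -159$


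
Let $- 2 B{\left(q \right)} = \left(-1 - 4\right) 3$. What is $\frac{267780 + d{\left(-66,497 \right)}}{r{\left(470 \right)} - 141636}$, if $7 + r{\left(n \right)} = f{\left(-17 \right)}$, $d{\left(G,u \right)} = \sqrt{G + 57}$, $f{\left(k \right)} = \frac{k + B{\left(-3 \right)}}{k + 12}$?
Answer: $- \frac{892600}{472137} - \frac{10 i}{472137} \approx -1.8906 - 2.118 \cdot 10^{-5} i$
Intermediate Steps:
$B{\left(q \right)} = \frac{15}{2}$ ($B{\left(q \right)} = - \frac{\left(-1 - 4\right) 3}{2} = - \frac{\left(-5\right) 3}{2} = \left(- \frac{1}{2}\right) \left(-15\right) = \frac{15}{2}$)
$f{\left(k \right)} = \frac{\frac{15}{2} + k}{12 + k}$ ($f{\left(k \right)} = \frac{k + \frac{15}{2}}{k + 12} = \frac{\frac{15}{2} + k}{12 + k}$)
$d{\left(G,u \right)} = \sqrt{57 + G}$
$r{\left(n \right)} = - \frac{51}{10}$ ($r{\left(n \right)} = -7 + \frac{\frac{15}{2} - 17}{12 - 17} = -7 + \frac{1}{-5} \left(- \frac{19}{2}\right) = -7 - - \frac{19}{10} = -7 + \frac{19}{10} = - \frac{51}{10}$)
$\frac{267780 + d{\left(-66,497 \right)}}{r{\left(470 \right)} - 141636} = \frac{267780 + \sqrt{57 - 66}}{- \frac{51}{10} - 141636} = \frac{267780 + \sqrt{-9}}{- \frac{1416411}{10}} = \left(267780 + 3 i\right) \left(- \frac{10}{1416411}\right) = - \frac{892600}{472137} - \frac{10 i}{472137}$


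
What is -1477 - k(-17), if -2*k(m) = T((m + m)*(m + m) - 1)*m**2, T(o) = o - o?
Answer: -1477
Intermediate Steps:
T(o) = 0
k(m) = 0 (k(m) = -0*m**2 = -1/2*0 = 0)
-1477 - k(-17) = -1477 - 1*0 = -1477 + 0 = -1477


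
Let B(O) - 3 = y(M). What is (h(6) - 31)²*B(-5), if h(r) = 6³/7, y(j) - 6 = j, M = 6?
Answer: 15/49 ≈ 0.30612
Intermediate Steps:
y(j) = 6 + j
B(O) = 15 (B(O) = 3 + (6 + 6) = 3 + 12 = 15)
h(r) = 216/7 (h(r) = 216*(⅐) = 216/7)
(h(6) - 31)²*B(-5) = (216/7 - 31)²*15 = (-⅐)²*15 = (1/49)*15 = 15/49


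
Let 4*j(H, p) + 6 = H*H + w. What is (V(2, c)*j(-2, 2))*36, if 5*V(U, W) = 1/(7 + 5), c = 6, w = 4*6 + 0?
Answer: 33/10 ≈ 3.3000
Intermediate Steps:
w = 24 (w = 24 + 0 = 24)
j(H, p) = 9/2 + H²/4 (j(H, p) = -3/2 + (H*H + 24)/4 = -3/2 + (H² + 24)/4 = -3/2 + (24 + H²)/4 = -3/2 + (6 + H²/4) = 9/2 + H²/4)
V(U, W) = 1/60 (V(U, W) = 1/(5*(7 + 5)) = (⅕)/12 = (⅕)*(1/12) = 1/60)
(V(2, c)*j(-2, 2))*36 = ((9/2 + (¼)*(-2)²)/60)*36 = ((9/2 + (¼)*4)/60)*36 = ((9/2 + 1)/60)*36 = ((1/60)*(11/2))*36 = (11/120)*36 = 33/10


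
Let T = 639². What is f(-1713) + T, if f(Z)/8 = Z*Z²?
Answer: -40212184455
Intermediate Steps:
T = 408321
f(Z) = 8*Z³ (f(Z) = 8*(Z*Z²) = 8*Z³)
f(-1713) + T = 8*(-1713)³ + 408321 = 8*(-5026574097) + 408321 = -40212592776 + 408321 = -40212184455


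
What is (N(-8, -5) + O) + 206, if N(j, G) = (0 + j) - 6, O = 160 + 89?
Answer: 441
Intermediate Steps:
O = 249
N(j, G) = -6 + j (N(j, G) = j - 6 = -6 + j)
(N(-8, -5) + O) + 206 = ((-6 - 8) + 249) + 206 = (-14 + 249) + 206 = 235 + 206 = 441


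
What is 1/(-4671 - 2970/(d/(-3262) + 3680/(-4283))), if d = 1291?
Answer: -17533513/40404735603 ≈ -0.00043395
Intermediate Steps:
1/(-4671 - 2970/(d/(-3262) + 3680/(-4283))) = 1/(-4671 - 2970/(1291/(-3262) + 3680/(-4283))) = 1/(-4671 - 2970/(1291*(-1/3262) + 3680*(-1/4283))) = 1/(-4671 - 2970/(-1291/3262 - 3680/4283)) = 1/(-4671 - 2970/(-17533513/13971146)) = 1/(-4671 - 2970*(-13971146/17533513)) = 1/(-4671 + 41494303620/17533513) = 1/(-40404735603/17533513) = -17533513/40404735603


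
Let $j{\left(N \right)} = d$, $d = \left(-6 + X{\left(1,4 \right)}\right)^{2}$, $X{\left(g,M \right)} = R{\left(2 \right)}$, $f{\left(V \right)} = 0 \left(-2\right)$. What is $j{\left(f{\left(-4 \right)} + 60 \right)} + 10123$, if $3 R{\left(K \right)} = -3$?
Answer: $10172$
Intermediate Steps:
$R{\left(K \right)} = -1$ ($R{\left(K \right)} = \frac{1}{3} \left(-3\right) = -1$)
$f{\left(V \right)} = 0$
$X{\left(g,M \right)} = -1$
$d = 49$ ($d = \left(-6 - 1\right)^{2} = \left(-7\right)^{2} = 49$)
$j{\left(N \right)} = 49$
$j{\left(f{\left(-4 \right)} + 60 \right)} + 10123 = 49 + 10123 = 10172$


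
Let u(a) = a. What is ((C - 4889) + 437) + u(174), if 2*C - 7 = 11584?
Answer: 3035/2 ≈ 1517.5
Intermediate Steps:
C = 11591/2 (C = 7/2 + (½)*11584 = 7/2 + 5792 = 11591/2 ≈ 5795.5)
((C - 4889) + 437) + u(174) = ((11591/2 - 4889) + 437) + 174 = (1813/2 + 437) + 174 = 2687/2 + 174 = 3035/2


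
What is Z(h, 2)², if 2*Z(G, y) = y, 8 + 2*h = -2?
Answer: 1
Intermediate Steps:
h = -5 (h = -4 + (½)*(-2) = -4 - 1 = -5)
Z(G, y) = y/2
Z(h, 2)² = ((½)*2)² = 1² = 1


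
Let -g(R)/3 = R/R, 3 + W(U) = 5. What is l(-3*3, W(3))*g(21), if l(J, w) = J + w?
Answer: 21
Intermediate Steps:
W(U) = 2 (W(U) = -3 + 5 = 2)
g(R) = -3 (g(R) = -3*R/R = -3*1 = -3)
l(-3*3, W(3))*g(21) = (-3*3 + 2)*(-3) = (-9 + 2)*(-3) = -7*(-3) = 21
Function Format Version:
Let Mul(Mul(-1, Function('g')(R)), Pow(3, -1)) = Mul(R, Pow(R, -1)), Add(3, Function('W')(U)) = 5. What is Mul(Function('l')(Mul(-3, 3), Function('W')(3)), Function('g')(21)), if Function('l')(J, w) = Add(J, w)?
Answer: 21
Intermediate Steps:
Function('W')(U) = 2 (Function('W')(U) = Add(-3, 5) = 2)
Function('g')(R) = -3 (Function('g')(R) = Mul(-3, Mul(R, Pow(R, -1))) = Mul(-3, 1) = -3)
Mul(Function('l')(Mul(-3, 3), Function('W')(3)), Function('g')(21)) = Mul(Add(Mul(-3, 3), 2), -3) = Mul(Add(-9, 2), -3) = Mul(-7, -3) = 21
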